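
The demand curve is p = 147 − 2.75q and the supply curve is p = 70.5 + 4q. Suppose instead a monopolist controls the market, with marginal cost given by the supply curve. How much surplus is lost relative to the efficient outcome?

36.33

Competitive equilibrium: 147 − 2.75q = 70.5 + 4q → q* = 11.3333, p* = 115.8333.
Marginal revenue: MR = 147 − 5.5q. Set MR = MC: 147 − 5.5q = 70.5 + 4q → q_m = 8.0526.
Price p_m = 147 − 2.75·8.0526 = 124.8554; MC(q_m) = 70.5 + 4·8.0526 = 102.7104.
Competitive q* = 11.3333, so Δq = 3.2807; wedge = 124.8554 − 102.7104 = 22.145.
Welfare loss = ½ × 3.2807 × 22.145 = 36.33.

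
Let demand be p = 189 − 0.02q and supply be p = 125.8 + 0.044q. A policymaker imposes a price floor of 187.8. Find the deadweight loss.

27528.20

Competitive equilibrium: 189 − 0.02q = 125.8 + 0.044q → q* = 987.5, p* = 169.25.
At the floor p = 187.8, quantity demanded = (189 − 187.8)/0.02 = 60.
Sellers' marginal cost at q' = 60: 125.8 + 0.044·60 = 128.44.
Δq = 987.5 − 60 = 927.5; wedge = 187.8 − 128.44 = 59.36.
DWL = ½ × 927.5 × 59.36 = 27528.20.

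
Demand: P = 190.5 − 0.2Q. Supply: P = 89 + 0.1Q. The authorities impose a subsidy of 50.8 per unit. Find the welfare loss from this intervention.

Competitive equilibrium: 190.5 − 0.2Q = 89 + 0.1Q → Q* = 338.3333, P* = 122.8333.
The subsidy lowers effective supply by 50.8: P = 38.2 + 0.1Q.
New quantity: 190.5 − 0.2Q = 38.2 + 0.1Q → Q' = 507.6667.
Overproduction ΔQ = 507.6667 − 338.3333 = 169.3334; wedge = subsidy = 50.8.
Welfare loss = ½ × 169.3334 × 50.8 = 4301.07.

4301.07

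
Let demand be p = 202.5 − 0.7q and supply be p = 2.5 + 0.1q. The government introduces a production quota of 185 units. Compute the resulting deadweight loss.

1690

Competitive equilibrium: 202.5 − 0.7q = 2.5 + 0.1q → q* = 250, p* = 27.5.
At q = 185: demand price = 202.5 − 0.7·185 = 73; supply price = 2.5 + 0.1·185 = 21.
Δq = 250 − 185 = 65; wedge = 73 − 21 = 52.
Welfare loss = ½ × 65 × 52 = 1690.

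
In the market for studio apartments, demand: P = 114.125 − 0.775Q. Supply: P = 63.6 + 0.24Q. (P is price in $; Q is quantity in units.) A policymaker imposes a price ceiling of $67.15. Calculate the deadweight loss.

$621.21

Competitive equilibrium: 114.125 − 0.775Q = 63.6 + 0.24Q → Q* = 49.7783, P* = 75.5468.
At the ceiling P = 67.15, quantity supplied = (67.15 − 63.6)/0.24 = 14.7917.
Willingness to pay at Q' = 14.7917: 114.125 − 0.775·14.7917 = 102.6614.
ΔQ = 49.7783 − 14.7917 = 34.9866; wedge = 102.6614 − 67.15 = 35.5114.
Deadweight loss = ½ × 34.9866 × 35.5114 = $621.21.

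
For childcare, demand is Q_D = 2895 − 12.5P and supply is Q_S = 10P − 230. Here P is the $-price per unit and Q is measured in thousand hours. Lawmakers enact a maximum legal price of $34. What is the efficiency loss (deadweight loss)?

In inverse form: demand P = 231.6 − 0.08Q, supply P = 23 + 0.1Q.
Competitive equilibrium: 231.6 − 0.08Q = 23 + 0.1Q → Q* = 1158.8889, P* = 138.8889.
At the ceiling P = 34, quantity supplied = (34 − 23)/0.1 = 110.
Willingness to pay at Q' = 110: 231.6 − 0.08·110 = 222.8.
ΔQ = 1158.8889 − 110 = 1048.8889; wedge = 222.8 − 34 = 188.8.
Welfare loss = ½ × 1048.8889 × 188.8 = $99015.11 thousand.

$99015.11 thousand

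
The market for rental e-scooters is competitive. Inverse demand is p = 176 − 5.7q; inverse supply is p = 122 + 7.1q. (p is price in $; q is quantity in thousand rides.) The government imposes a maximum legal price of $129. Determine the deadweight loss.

Competitive equilibrium: 176 − 5.7q = 122 + 7.1q → q* = 4.2188, p* = 151.9531.
At the ceiling p = 129, quantity supplied = (129 − 122)/7.1 = 0.9859.
Willingness to pay at q' = 0.9859: 176 − 5.7·0.9859 = 170.3804.
Δq = 4.2188 − 0.9859 = 3.2329; wedge = 170.3804 − 129 = 41.3804.
DWL = ½ × 3.2329 × 41.3804 = $66.89 thousand.

$66.89 thousand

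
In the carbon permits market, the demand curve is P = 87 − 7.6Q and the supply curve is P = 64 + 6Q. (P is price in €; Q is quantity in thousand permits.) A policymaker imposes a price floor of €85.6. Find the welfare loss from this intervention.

Competitive equilibrium: 87 − 7.6Q = 64 + 6Q → Q* = 1.6912, P* = 74.1471.
At the floor P = 85.6, quantity demanded = (87 − 85.6)/7.6 = 0.1842.
Sellers' marginal cost at Q' = 0.1842: 64 + 6·0.1842 = 65.1052.
ΔQ = 1.6912 − 0.1842 = 1.507; wedge = 85.6 − 65.1052 = 20.4948.
The triangle = ½ × 1.507 × 20.4948 = €15.44 thousand.

€15.44 thousand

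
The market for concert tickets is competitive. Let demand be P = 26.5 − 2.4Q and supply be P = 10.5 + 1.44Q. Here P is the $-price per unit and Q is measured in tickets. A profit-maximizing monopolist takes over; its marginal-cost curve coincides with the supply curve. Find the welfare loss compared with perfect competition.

$4.93

Competitive equilibrium: 26.5 − 2.4Q = 10.5 + 1.44Q → Q* = 4.1667, P* = 16.5.
Marginal revenue: MR = 26.5 − 4.8Q. Set MR = MC: 26.5 − 4.8Q = 10.5 + 1.44Q → Q_m = 2.5641.
Price P_m = 26.5 − 2.4·2.5641 = 20.3462; MC(Q_m) = 10.5 + 1.44·2.5641 = 14.1923.
Competitive Q* = 4.1667, so ΔQ = 1.6026; wedge = 20.3462 − 14.1923 = 6.1539.
Welfare loss = ½ × 1.6026 × 6.1539 = $4.93.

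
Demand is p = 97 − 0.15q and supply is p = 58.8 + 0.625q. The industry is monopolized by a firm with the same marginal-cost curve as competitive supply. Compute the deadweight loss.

24.76

Competitive equilibrium: 97 − 0.15q = 58.8 + 0.625q → q* = 49.2903, p* = 89.6065.
Marginal revenue: MR = 97 − 0.3q. Set MR = MC: 97 − 0.3q = 58.8 + 0.625q → q_m = 41.2973.
Price p_m = 97 − 0.15·41.2973 = 90.8054; MC(q_m) = 58.8 + 0.625·41.2973 = 84.6108.
Competitive q* = 49.2903, so Δq = 7.993; wedge = 90.8054 − 84.6108 = 6.1946.
The triangle = ½ × 7.993 × 6.1946 = 24.76.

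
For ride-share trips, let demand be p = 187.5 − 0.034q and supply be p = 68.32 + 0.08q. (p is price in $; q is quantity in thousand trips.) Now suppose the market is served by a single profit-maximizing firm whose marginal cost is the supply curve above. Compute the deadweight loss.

Competitive equilibrium: 187.5 − 0.034q = 68.32 + 0.08q → q* = 1045.4386, p* = 151.9551.
Marginal revenue: MR = 187.5 − 0.068q. Set MR = MC: 187.5 − 0.068q = 68.32 + 0.08q → q_m = 805.2703.
Price p_m = 187.5 − 0.034·805.2703 = 160.1208; MC(q_m) = 68.32 + 0.08·805.2703 = 132.7416.
Competitive q* = 1045.4386, so Δq = 240.1683; wedge = 160.1208 − 132.7416 = 27.3792.
DWL = ½ × 240.1683 × 27.3792 = $3287.81 thousand.

$3287.81 thousand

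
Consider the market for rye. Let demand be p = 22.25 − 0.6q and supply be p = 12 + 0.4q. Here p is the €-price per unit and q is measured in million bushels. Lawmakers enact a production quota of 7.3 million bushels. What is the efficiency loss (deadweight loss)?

Competitive equilibrium: 22.25 − 0.6q = 12 + 0.4q → q* = 10.25, p* = 16.1.
At q = 7.3: demand price = 22.25 − 0.6·7.3 = 17.87; supply price = 12 + 0.4·7.3 = 14.92.
Δq = 10.25 − 7.3 = 2.95; wedge = 17.87 − 14.92 = 2.95.
The triangle = ½ × 2.95 × 2.95 = €4.35 million.

€4.35 million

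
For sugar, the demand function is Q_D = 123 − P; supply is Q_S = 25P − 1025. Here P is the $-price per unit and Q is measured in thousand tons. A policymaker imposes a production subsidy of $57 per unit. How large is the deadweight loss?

In inverse form: demand P = 123 − Q, supply P = 41 + 0.04Q.
Competitive equilibrium: 123 − Q = 41 + 0.04Q → Q* = 78.8462, P* = 44.1538.
The subsidy lowers effective supply by 57: P = 0.04Q − 16.
New quantity: 123 − Q = 0.04Q − 16 → Q' = 133.6538.
Overproduction ΔQ = 133.6538 − 78.8462 = 54.8076; wedge = subsidy = 57.
Deadweight loss = ½ × 54.8076 × 57 = $1562.02 thousand.

$1562.02 thousand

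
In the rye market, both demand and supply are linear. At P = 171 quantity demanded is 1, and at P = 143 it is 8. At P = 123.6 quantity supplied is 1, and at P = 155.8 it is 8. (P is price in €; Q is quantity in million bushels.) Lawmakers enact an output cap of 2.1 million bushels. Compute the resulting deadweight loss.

Demand slope = (143 − 171)/(8 − 1) = −4, so P = 175 − 4Q.
Supply slope = (155.8 − 123.6)/(8 − 1) = 4.6, so P = 119 + 4.6Q.
Competitive equilibrium: 175 − 4Q = 119 + 4.6Q → Q* = 6.5116, P* = 148.9535.
At Q = 2.1: demand price = 175 − 4·2.1 = 166.6; supply price = 119 + 4.6·2.1 = 128.66.
ΔQ = 6.5116 − 2.1 = 4.4116; wedge = 166.6 − 128.66 = 37.94.
DWL = ½ × 4.4116 × 37.94 = €83.69 million.

€83.69 million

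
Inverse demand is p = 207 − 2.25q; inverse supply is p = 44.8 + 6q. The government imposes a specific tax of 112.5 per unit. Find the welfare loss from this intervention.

767.05

Competitive equilibrium: 207 − 2.25q = 44.8 + 6q → q* = 19.6606, p* = 162.7636.
With the tax, the buyer price exceeds the seller price by 112.5: (207 − 2.25q) − (44.8 + 6q) = 112.5 → q' = 6.0242.
Δq = 19.6606 − 6.0242 = 13.6364; the wedge equals the tax, 112.5.
Welfare loss = ½ × 13.6364 × 112.5 = 767.05.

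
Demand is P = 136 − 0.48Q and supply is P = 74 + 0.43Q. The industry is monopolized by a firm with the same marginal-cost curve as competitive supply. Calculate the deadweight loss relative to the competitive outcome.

251.86

Competitive equilibrium: 136 − 0.48Q = 74 + 0.43Q → Q* = 68.1319, P* = 103.2967.
Marginal revenue: MR = 136 − 0.96Q. Set MR = MC: 136 − 0.96Q = 74 + 0.43Q → Q_m = 44.6043.
Price P_m = 136 − 0.48·44.6043 = 114.5899; MC(Q_m) = 74 + 0.43·44.6043 = 93.1798.
Competitive Q* = 68.1319, so ΔQ = 23.5276; wedge = 114.5899 − 93.1798 = 21.4101.
Welfare loss = ½ × 23.5276 × 21.4101 = 251.86.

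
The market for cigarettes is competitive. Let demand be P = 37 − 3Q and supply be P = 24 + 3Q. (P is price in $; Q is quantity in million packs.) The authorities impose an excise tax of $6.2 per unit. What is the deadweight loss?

Competitive equilibrium: 37 − 3Q = 24 + 3Q → Q* = 2.1667, P* = 30.5.
With the tax, the buyer price exceeds the seller price by 6.2: (37 − 3Q) − (24 + 3Q) = 6.2 → Q' = 1.1333.
ΔQ = 2.1667 − 1.1333 = 1.0334; the wedge equals the tax, 6.2.
The triangle = ½ × 1.0334 × 6.2 = $3.20 million.

$3.20 million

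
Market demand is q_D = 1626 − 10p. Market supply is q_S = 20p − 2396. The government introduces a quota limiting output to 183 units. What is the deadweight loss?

In inverse form: demand p = 162.6 − 0.1q, supply p = 119.8 + 0.05q.
Competitive equilibrium: 162.6 − 0.1q = 119.8 + 0.05q → q* = 285.3333, p* = 134.0667.
At q = 183: demand price = 162.6 − 0.1·183 = 144.3; supply price = 119.8 + 0.05·183 = 128.95.
Δq = 285.3333 − 183 = 102.3333; wedge = 144.3 − 128.95 = 15.35.
The triangle = ½ × 102.3333 × 15.35 = 785.41.

785.41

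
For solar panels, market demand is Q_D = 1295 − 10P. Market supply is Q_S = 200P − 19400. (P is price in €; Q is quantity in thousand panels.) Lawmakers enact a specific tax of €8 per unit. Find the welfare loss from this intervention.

€304.76 thousand

In inverse form: demand P = 129.5 − 0.1Q, supply P = 97 + 0.005Q.
Competitive equilibrium: 129.5 − 0.1Q = 97 + 0.005Q → Q* = 309.5238, P* = 98.5476.
With the tax, the buyer price exceeds the seller price by 8: (129.5 − 0.1Q) − (97 + 0.005Q) = 8 → Q' = 233.3333.
ΔQ = 309.5238 − 233.3333 = 76.1905; the wedge equals the tax, 8.
Deadweight loss = ½ × 76.1905 × 8 = €304.76 thousand.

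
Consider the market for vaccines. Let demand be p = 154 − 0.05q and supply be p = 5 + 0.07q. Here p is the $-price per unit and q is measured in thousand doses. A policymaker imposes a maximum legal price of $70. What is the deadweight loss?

Competitive equilibrium: 154 − 0.05q = 5 + 0.07q → q* = 1241.66667, p* = 91.91667.
At the ceiling p = 70, quantity supplied = (70 − 5)/0.07 = 928.57143.
Willingness to pay at q' = 928.57143: 154 − 0.05·928.57143 = 107.57143.
Δq = 1241.66667 − 928.57143 = 313.09524; wedge = 107.57143 − 70 = 37.57143.
Deadweight loss = ½ × 313.09524 × 37.57143 = $5881.72 thousand.

$5881.72 thousand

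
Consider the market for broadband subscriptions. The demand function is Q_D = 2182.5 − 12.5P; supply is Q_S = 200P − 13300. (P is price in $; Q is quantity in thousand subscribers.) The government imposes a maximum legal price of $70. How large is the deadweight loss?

$13893.88 thousand

In inverse form: demand P = 174.6 − 0.08Q, supply P = 66.5 + 0.005Q.
Competitive equilibrium: 174.6 − 0.08Q = 66.5 + 0.005Q → Q* = 1271.7647, P* = 72.8588.
At the ceiling P = 70, quantity supplied = (70 − 66.5)/0.005 = 700.
Willingness to pay at Q' = 700: 174.6 − 0.08·700 = 118.6.
ΔQ = 1271.7647 − 700 = 571.7647; wedge = 118.6 − 70 = 48.6.
Welfare loss = ½ × 571.7647 × 48.6 = $13893.88 thousand.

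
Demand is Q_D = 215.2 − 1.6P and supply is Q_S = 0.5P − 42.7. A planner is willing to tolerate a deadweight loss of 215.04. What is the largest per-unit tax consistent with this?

33.6

In inverse form: demand P = 134.5 − 0.625Q, supply P = 85.4 + 2Q.
Competitive equilibrium: 134.5 − 0.625Q = 85.4 + 2Q → Q* = 18.7048, P* = 122.8095.
A tax t gives ΔQ = t/2.625 and wedge t, so DWL = t²/5.25.
t²/5.25 = 215.04 → t² = 1128.96 → t = 33.6.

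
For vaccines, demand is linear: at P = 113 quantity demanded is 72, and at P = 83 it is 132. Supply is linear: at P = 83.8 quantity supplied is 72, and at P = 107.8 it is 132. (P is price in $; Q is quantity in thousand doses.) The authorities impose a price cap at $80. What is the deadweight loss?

$791.70 thousand

Demand slope = (83 − 113)/(132 − 72) = −0.5, so P = 149 − 0.5Q.
Supply slope = (107.8 − 83.8)/(132 − 72) = 0.4, so P = 55 + 0.4Q.
Competitive equilibrium: 149 − 0.5Q = 55 + 0.4Q → Q* = 104.4444, P* = 96.7778.
At the ceiling P = 80, quantity supplied = (80 − 55)/0.4 = 62.5.
Willingness to pay at Q' = 62.5: 149 − 0.5·62.5 = 117.75.
ΔQ = 104.4444 − 62.5 = 41.9444; wedge = 117.75 − 80 = 37.75.
Welfare loss = ½ × 41.9444 × 37.75 = $791.70 thousand.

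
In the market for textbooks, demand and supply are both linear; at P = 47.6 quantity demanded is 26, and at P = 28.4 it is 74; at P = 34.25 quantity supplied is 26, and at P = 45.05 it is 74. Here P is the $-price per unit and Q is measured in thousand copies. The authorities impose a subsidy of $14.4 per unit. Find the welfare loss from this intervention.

$165.888 thousand

Demand slope = (28.4 − 47.6)/(74 − 26) = −0.4, so P = 58 − 0.4Q.
Supply slope = (45.05 − 34.25)/(74 − 26) = 0.225, so P = 28.4 + 0.225Q.
Competitive equilibrium: 58 − 0.4Q = 28.4 + 0.225Q → Q* = 47.36, P* = 39.056.
The subsidy lowers effective supply by 14.4: P = 14 + 0.225Q.
New quantity: 58 − 0.4Q = 14 + 0.225Q → Q' = 70.4.
Overproduction ΔQ = 70.4 − 47.36 = 23.04; wedge = subsidy = 14.4.
The triangle = ½ × 23.04 × 14.4 = $165.888 thousand.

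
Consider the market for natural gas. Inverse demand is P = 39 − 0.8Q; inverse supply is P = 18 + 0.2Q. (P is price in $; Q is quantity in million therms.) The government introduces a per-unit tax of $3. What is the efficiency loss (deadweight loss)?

Competitive equilibrium: 39 − 0.8Q = 18 + 0.2Q → Q* = 21, P* = 22.2.
With the tax, the buyer price exceeds the seller price by 3: (39 − 0.8Q) − (18 + 0.2Q) = 3 → Q' = 18.
ΔQ = 21 − 18 = 3; the wedge equals the tax, 3.
Welfare loss = ½ × 3 × 3 = $4.50 million.

$4.50 million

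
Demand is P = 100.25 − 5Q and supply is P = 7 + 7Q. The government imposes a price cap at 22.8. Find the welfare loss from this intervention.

182.40

Competitive equilibrium: 100.25 − 5Q = 7 + 7Q → Q* = 7.77083, P* = 61.39583.
At the ceiling P = 22.8, quantity supplied = (22.8 − 7)/7 = 2.25714.
Willingness to pay at Q' = 2.25714: 100.25 − 5·2.25714 = 88.9643.
ΔQ = 7.77083 − 2.25714 = 5.51369; wedge = 88.9643 − 22.8 = 66.1643.
Deadweight loss = ½ × 5.51369 × 66.1643 = 182.40.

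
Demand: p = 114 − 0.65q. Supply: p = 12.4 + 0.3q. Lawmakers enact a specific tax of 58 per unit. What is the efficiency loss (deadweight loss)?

1770.53

Competitive equilibrium: 114 − 0.65q = 12.4 + 0.3q → q* = 106.9474, p* = 44.4842.
With the tax, the buyer price exceeds the seller price by 58: (114 − 0.65q) − (12.4 + 0.3q) = 58 → q' = 45.8947.
Δq = 106.9474 − 45.8947 = 61.0527; the wedge equals the tax, 58.
Deadweight loss = ½ × 61.0527 × 58 = 1770.53.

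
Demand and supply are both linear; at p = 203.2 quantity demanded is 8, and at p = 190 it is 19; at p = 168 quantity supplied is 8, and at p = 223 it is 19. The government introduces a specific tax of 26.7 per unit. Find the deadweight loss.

57.49

Demand slope = (190 − 203.2)/(19 − 8) = −1.2, so p = 212.8 − 1.2q.
Supply slope = (223 − 168)/(19 − 8) = 5, so p = 128 + 5q.
Competitive equilibrium: 212.8 − 1.2q = 128 + 5q → q* = 13.6774, p* = 196.3871.
With the tax, the buyer price exceeds the seller price by 26.7: (212.8 − 1.2q) − (128 + 5q) = 26.7 → q' = 9.371.
Δq = 13.6774 − 9.371 = 4.3064; the wedge equals the tax, 26.7.
Welfare loss = ½ × 4.3064 × 26.7 = 57.49.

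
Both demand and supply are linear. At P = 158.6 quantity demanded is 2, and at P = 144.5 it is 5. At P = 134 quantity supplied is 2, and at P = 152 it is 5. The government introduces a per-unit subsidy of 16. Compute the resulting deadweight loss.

Demand slope = (144.5 − 158.6)/(5 − 2) = −4.7, so P = 168 − 4.7Q.
Supply slope = (152 − 134)/(5 − 2) = 6, so P = 122 + 6Q.
Competitive equilibrium: 168 − 4.7Q = 122 + 6Q → Q* = 4.2991, P* = 147.7944.
The subsidy lowers effective supply by 16: P = 106 + 6Q.
New quantity: 168 − 4.7Q = 106 + 6Q → Q' = 5.7944.
Overproduction ΔQ = 5.7944 − 4.2991 = 1.4953; wedge = subsidy = 16.
Deadweight loss = ½ × 1.4953 × 16 = 11.96.

11.96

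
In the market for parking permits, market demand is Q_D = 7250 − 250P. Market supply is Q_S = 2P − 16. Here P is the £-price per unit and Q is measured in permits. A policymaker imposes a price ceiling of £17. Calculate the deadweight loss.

£141.148

In inverse form: demand P = 29 − 0.004Q, supply P = 8 + 0.5Q.
Competitive equilibrium: 29 − 0.004Q = 8 + 0.5Q → Q* = 41.6667, P* = 28.8333.
At the ceiling P = 17, quantity supplied = (17 − 8)/0.5 = 18.
Willingness to pay at Q' = 18: 29 − 0.004·18 = 28.928.
ΔQ = 41.6667 − 18 = 23.6667; wedge = 28.928 − 17 = 11.928.
Welfare loss = ½ × 23.6667 × 11.928 = £141.148.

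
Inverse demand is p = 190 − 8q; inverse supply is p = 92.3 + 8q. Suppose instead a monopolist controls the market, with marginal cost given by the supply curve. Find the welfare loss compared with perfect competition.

33.14

Competitive equilibrium: 190 − 8q = 92.3 + 8q → q* = 6.10625, p* = 141.15.
Marginal revenue: MR = 190 − 16q. Set MR = MC: 190 − 16q = 92.3 + 8q → q_m = 4.07083.
Price p_m = 190 − 8·4.07083 = 157.43336; MC(q_m) = 92.3 + 8·4.07083 = 124.86664.
Competitive q* = 6.10625, so Δq = 2.03542; wedge = 157.43336 − 124.86664 = 32.56672.
Deadweight loss = ½ × 2.03542 × 32.56672 = 33.14.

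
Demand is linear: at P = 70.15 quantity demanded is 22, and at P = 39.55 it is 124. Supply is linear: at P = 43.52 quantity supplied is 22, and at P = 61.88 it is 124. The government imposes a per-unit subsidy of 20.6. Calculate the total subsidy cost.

Demand slope = (39.55 − 70.15)/(124 − 22) = −0.3, so P = 76.75 − 0.3Q.
Supply slope = (61.88 − 43.52)/(124 − 22) = 0.18, so P = 39.56 + 0.18Q.
Competitive equilibrium: 76.75 − 0.3Q = 39.56 + 0.18Q → Q* = 77.4792, P* = 53.5063.
The subsidy lowers effective supply by 20.6: P = 18.96 + 0.18Q.
New quantity: 76.75 − 0.3Q = 18.96 + 0.18Q → Q' = 120.3958.
Total subsidy cost = 20.6 × 120.3958 = 2480.15.

2480.15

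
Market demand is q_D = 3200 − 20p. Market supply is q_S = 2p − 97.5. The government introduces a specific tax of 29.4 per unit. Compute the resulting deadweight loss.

785.78

In inverse form: demand p = 160 − 0.05q, supply p = 48.75 + 0.5q.
Competitive equilibrium: 160 − 0.05q = 48.75 + 0.5q → q* = 202.2727, p* = 149.8864.
With the tax, the buyer price exceeds the seller price by 29.4: (160 − 0.05q) − (48.75 + 0.5q) = 29.4 → q' = 148.8182.
Δq = 202.2727 − 148.8182 = 53.4545; the wedge equals the tax, 29.4.
Deadweight loss = ½ × 53.4545 × 29.4 = 785.78.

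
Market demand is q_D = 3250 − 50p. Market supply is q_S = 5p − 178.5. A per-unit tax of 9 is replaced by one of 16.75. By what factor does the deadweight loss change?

3.464

In inverse form: demand p = 65 − 0.02q, supply p = 35.7 + 0.2q.
Competitive equilibrium: 65 − 0.02q = 35.7 + 0.2q → q* = 133.1818, p* = 62.3364.
For a per-unit tax t: Δq = t/0.22, so DWL = ½·t·(t/0.22) = t²/0.44.
At t = 9: DWL = 184.091. At t = 16.75: DWL = 637.642.
Ratio = (16.75/9)² = 3.464.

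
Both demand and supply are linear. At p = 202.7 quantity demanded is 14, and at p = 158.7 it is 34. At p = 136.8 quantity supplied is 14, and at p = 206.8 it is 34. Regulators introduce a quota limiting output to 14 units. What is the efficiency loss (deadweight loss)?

Demand slope = (158.7 − 202.7)/(34 − 14) = −2.2, so p = 233.5 − 2.2q.
Supply slope = (206.8 − 136.8)/(34 − 14) = 3.5, so p = 87.8 + 3.5q.
Competitive equilibrium: 233.5 − 2.2q = 87.8 + 3.5q → q* = 25.5614, p* = 177.2649.
At q = 14: demand price = 233.5 − 2.2·14 = 202.7; supply price = 87.8 + 3.5·14 = 136.8.
Δq = 25.5614 − 14 = 11.5614; wedge = 202.7 − 136.8 = 65.9.
Welfare loss = ½ × 11.5614 × 65.9 = 380.95.

380.95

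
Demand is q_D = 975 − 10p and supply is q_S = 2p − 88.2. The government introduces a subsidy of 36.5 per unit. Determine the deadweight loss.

In inverse form: demand p = 97.5 − 0.1q, supply p = 44.1 + 0.5q.
Competitive equilibrium: 97.5 − 0.1q = 44.1 + 0.5q → q* = 89, p* = 88.6.
The subsidy lowers effective supply by 36.5: p = 7.6 + 0.5q.
New quantity: 97.5 − 0.1q = 7.6 + 0.5q → q' = 149.8333.
Overproduction Δq = 149.8333 − 89 = 60.8333; wedge = subsidy = 36.5.
DWL = ½ × 60.8333 × 36.5 = 1110.21.

1110.21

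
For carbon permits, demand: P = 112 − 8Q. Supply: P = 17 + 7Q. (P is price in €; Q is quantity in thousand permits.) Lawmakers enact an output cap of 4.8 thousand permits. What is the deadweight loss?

Competitive equilibrium: 112 − 8Q = 17 + 7Q → Q* = 6.3333, P* = 61.3333.
At Q = 4.8: demand price = 112 − 8·4.8 = 73.6; supply price = 17 + 7·4.8 = 50.6.
ΔQ = 6.3333 − 4.8 = 1.5333; wedge = 73.6 − 50.6 = 23.
The triangle = ½ × 1.5333 × 23 = €17.63 thousand.

€17.63 thousand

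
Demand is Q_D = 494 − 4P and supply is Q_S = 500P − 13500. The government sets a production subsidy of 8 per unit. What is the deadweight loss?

126.98

In inverse form: demand P = 123.5 − 0.25Q, supply P = 27 + 0.002Q.
Competitive equilibrium: 123.5 − 0.25Q = 27 + 0.002Q → Q* = 382.9365, P* = 27.7659.
The subsidy lowers effective supply by 8: P = 19 + 0.002Q.
New quantity: 123.5 − 0.25Q = 19 + 0.002Q → Q' = 414.6825.
Overproduction ΔQ = 414.6825 − 382.9365 = 31.746; wedge = subsidy = 8.
The triangle = ½ × 31.746 × 8 = 126.98.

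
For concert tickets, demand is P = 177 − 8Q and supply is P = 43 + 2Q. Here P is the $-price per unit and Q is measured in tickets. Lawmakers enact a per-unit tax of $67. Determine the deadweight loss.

$224.45

Competitive equilibrium: 177 − 8Q = 43 + 2Q → Q* = 13.4, P* = 69.8.
With the tax, the buyer price exceeds the seller price by 67: (177 − 8Q) − (43 + 2Q) = 67 → Q' = 6.7.
ΔQ = 13.4 − 6.7 = 6.7; the wedge equals the tax, 67.
Deadweight loss = ½ × 6.7 × 67 = $224.45.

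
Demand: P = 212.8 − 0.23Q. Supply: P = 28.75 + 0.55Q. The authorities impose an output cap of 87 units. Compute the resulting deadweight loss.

Competitive equilibrium: 212.8 − 0.23Q = 28.75 + 0.55Q → Q* = 235.9615, P* = 158.5288.
At Q = 87: demand price = 212.8 − 0.23·87 = 192.79; supply price = 28.75 + 0.55·87 = 76.6.
ΔQ = 235.9615 − 87 = 148.9615; wedge = 192.79 − 76.6 = 116.19.
DWL = ½ × 148.9615 × 116.19 = 8653.92.

8653.92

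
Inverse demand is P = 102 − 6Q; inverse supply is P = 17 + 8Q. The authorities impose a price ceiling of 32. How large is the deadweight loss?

123.27

Competitive equilibrium: 102 − 6Q = 17 + 8Q → Q* = 6.0714, P* = 65.5714.
At the ceiling P = 32, quantity supplied = (32 − 17)/8 = 1.875.
Willingness to pay at Q' = 1.875: 102 − 6·1.875 = 90.75.
ΔQ = 6.0714 − 1.875 = 4.1964; wedge = 90.75 − 32 = 58.75.
DWL = ½ × 4.1964 × 58.75 = 123.27.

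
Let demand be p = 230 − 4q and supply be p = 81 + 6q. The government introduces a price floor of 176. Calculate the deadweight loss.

Competitive equilibrium: 230 − 4q = 81 + 6q → q* = 14.9, p* = 170.4.
At the floor p = 176, quantity demanded = (230 − 176)/4 = 13.5.
Sellers' marginal cost at q' = 13.5: 81 + 6·13.5 = 162.
Δq = 14.9 − 13.5 = 1.4; wedge = 176 − 162 = 14.
DWL = ½ × 1.4 × 14 = 9.80.

9.80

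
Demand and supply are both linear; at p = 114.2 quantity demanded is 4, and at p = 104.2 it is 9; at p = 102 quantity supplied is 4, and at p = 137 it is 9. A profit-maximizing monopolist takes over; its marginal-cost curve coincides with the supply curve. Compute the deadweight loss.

Demand slope = (104.2 − 114.2)/(9 − 4) = −2, so p = 122.2 − 2q.
Supply slope = (137 − 102)/(9 − 4) = 7, so p = 74 + 7q.
Competitive equilibrium: 122.2 − 2q = 74 + 7q → q* = 5.3556, p* = 111.4889.
Marginal revenue: MR = 122.2 − 4q. Set MR = MC: 122.2 − 4q = 74 + 7q → q_m = 4.3818.
Price p_m = 122.2 − 2·4.3818 = 113.4364; MC(q_m) = 74 + 7·4.3818 = 104.6726.
Competitive q* = 5.3556, so Δq = 0.9738; wedge = 113.4364 − 104.6726 = 8.7638.
The triangle = ½ × 0.9738 × 8.7638 = 4.27.

4.27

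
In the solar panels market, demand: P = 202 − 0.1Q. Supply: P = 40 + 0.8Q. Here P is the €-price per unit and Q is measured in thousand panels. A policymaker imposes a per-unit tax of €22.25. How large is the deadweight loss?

Competitive equilibrium: 202 − 0.1Q = 40 + 0.8Q → Q* = 180, P* = 184.
With the tax, the buyer price exceeds the seller price by 22.25: (202 − 0.1Q) − (40 + 0.8Q) = 22.25 → Q' = 155.2778.
ΔQ = 180 − 155.2778 = 24.7222; the wedge equals the tax, 22.25.
Deadweight loss = ½ × 24.7222 × 22.25 = €275.03 thousand.

€275.03 thousand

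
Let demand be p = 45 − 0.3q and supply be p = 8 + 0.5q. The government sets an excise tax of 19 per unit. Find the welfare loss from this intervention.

225.625

Competitive equilibrium: 45 − 0.3q = 8 + 0.5q → q* = 46.25, p* = 31.125.
With the tax, the buyer price exceeds the seller price by 19: (45 − 0.3q) − (8 + 0.5q) = 19 → q' = 22.5.
Δq = 46.25 − 22.5 = 23.75; the wedge equals the tax, 19.
DWL = ½ × 23.75 × 19 = 225.625.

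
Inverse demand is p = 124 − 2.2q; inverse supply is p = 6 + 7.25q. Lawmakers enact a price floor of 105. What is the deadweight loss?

70.05

Competitive equilibrium: 124 − 2.2q = 6 + 7.25q → q* = 12.4868, p* = 96.5291.
At the floor p = 105, quantity demanded = (124 − 105)/2.2 = 8.6364.
Sellers' marginal cost at q' = 8.6364: 6 + 7.25·8.6364 = 68.6139.
Δq = 12.4868 − 8.6364 = 3.8504; wedge = 105 − 68.6139 = 36.3861.
The triangle = ½ × 3.8504 × 36.3861 = 70.05.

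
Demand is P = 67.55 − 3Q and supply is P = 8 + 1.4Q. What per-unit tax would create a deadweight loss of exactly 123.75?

Competitive equilibrium: 67.55 − 3Q = 8 + 1.4Q → Q* = 13.5341, P* = 26.9477.
A tax t gives ΔQ = t/4.4 and wedge t, so DWL = t²/8.8.
t²/8.8 = 123.75 → t² = 1089 → t = 33.

33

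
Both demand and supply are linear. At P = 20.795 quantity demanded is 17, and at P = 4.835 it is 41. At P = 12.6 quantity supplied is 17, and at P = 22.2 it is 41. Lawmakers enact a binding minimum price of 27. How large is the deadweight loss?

Demand slope = (4.835 − 20.795)/(41 − 17) = −0.665, so P = 32.1 − 0.665Q.
Supply slope = (22.2 − 12.6)/(41 − 17) = 0.4, so P = 5.8 + 0.4Q.
Competitive equilibrium: 32.1 − 0.665Q = 5.8 + 0.4Q → Q* = 24.6948, P* = 15.6779.
At the floor P = 27, quantity demanded = (32.1 − 27)/0.665 = 7.6692.
Sellers' marginal cost at Q' = 7.6692: 5.8 + 0.4·7.6692 = 8.8677.
ΔQ = 24.6948 − 7.6692 = 17.0256; wedge = 27 − 8.8677 = 18.1323.
Deadweight loss = ½ × 17.0256 × 18.1323 = 154.36.

154.36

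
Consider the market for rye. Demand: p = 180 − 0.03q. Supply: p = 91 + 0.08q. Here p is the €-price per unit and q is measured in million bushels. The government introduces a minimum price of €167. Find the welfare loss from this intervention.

€7765.66 million

Competitive equilibrium: 180 − 0.03q = 91 + 0.08q → q* = 809.09091, p* = 155.72727.
At the floor p = 167, quantity demanded = (180 − 167)/0.03 = 433.33333.
Sellers' marginal cost at q' = 433.33333: 91 + 0.08·433.33333 = 125.66667.
Δq = 809.09091 − 433.33333 = 375.75758; wedge = 167 − 125.66667 = 41.33333.
Welfare loss = ½ × 375.75758 × 41.33333 = €7765.66 million.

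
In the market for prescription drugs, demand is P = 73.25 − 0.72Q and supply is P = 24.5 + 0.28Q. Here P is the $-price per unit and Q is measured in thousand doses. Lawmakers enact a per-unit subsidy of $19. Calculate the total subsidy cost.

$1287.25 thousand

Competitive equilibrium: 73.25 − 0.72Q = 24.5 + 0.28Q → Q* = 48.75, P* = 38.15.
The subsidy lowers effective supply by 19: P = 5.5 + 0.28Q.
New quantity: 73.25 − 0.72Q = 5.5 + 0.28Q → Q' = 67.75.
Total subsidy cost = 19 × 67.75 = $1287.25 thousand.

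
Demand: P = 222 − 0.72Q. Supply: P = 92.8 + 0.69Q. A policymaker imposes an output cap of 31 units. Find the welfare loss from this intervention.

Competitive equilibrium: 222 − 0.72Q = 92.8 + 0.69Q → Q* = 91.6312, P* = 156.0255.
At Q = 31: demand price = 222 − 0.72·31 = 199.68; supply price = 92.8 + 0.69·31 = 114.19.
ΔQ = 91.6312 − 31 = 60.6312; wedge = 199.68 − 114.19 = 85.49.
DWL = ½ × 60.6312 × 85.49 = 2591.68.

2591.68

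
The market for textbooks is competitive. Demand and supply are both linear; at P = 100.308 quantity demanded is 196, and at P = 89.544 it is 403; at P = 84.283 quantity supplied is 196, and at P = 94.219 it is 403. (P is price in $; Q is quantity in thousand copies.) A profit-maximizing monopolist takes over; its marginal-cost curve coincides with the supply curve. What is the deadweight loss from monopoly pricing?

$742.68 thousand

Demand slope = (89.544 − 100.308)/(403 − 196) = −0.052, so P = 110.5 − 0.052Q.
Supply slope = (94.219 − 84.283)/(403 − 196) = 0.048, so P = 74.875 + 0.048Q.
Competitive equilibrium: 110.5 − 0.052Q = 74.875 + 0.048Q → Q* = 356.25, P* = 91.975.
Marginal revenue: MR = 110.5 − 0.104Q. Set MR = MC: 110.5 − 0.104Q = 74.875 + 0.048Q → Q_m = 234.375.
Price P_m = 110.5 − 0.052·234.375 = 98.3125; MC(Q_m) = 74.875 + 0.048·234.375 = 86.125.
Competitive Q* = 356.25, so ΔQ = 121.875; wedge = 98.3125 − 86.125 = 12.1875.
DWL = ½ × 121.875 × 12.1875 = $742.68 thousand.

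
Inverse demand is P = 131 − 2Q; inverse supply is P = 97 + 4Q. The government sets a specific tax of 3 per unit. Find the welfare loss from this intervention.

Competitive equilibrium: 131 − 2Q = 97 + 4Q → Q* = 5.6667, P* = 119.6667.
With the tax, the buyer price exceeds the seller price by 3: (131 − 2Q) − (97 + 4Q) = 3 → Q' = 5.1667.
ΔQ = 5.6667 − 5.1667 = 0.5; the wedge equals the tax, 3.
Deadweight loss = ½ × 0.5 × 3 = 0.75.

0.75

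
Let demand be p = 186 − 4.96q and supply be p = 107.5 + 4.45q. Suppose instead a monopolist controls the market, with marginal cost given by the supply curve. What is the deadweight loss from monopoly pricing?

Competitive equilibrium: 186 − 4.96q = 107.5 + 4.45q → q* = 8.3422, p* = 144.6227.
Marginal revenue: MR = 186 − 9.92q. Set MR = MC: 186 − 9.92q = 107.5 + 4.45q → q_m = 5.4628.
Price p_m = 186 − 4.96·5.4628 = 158.9045; MC(q_m) = 107.5 + 4.45·5.4628 = 131.8095.
Competitive q* = 8.3422, so Δq = 2.8794; wedge = 158.9045 − 131.8095 = 27.095.
Welfare loss = ½ × 2.8794 × 27.095 = 39.01.

39.01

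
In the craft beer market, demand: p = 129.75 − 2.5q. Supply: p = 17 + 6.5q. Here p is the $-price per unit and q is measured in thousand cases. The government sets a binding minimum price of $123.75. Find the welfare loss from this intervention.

$461.57 thousand

Competitive equilibrium: 129.75 − 2.5q = 17 + 6.5q → q* = 12.5278, p* = 98.4306.
At the floor p = 123.75, quantity demanded = (129.75 − 123.75)/2.5 = 2.4.
Sellers' marginal cost at q' = 2.4: 17 + 6.5·2.4 = 32.6.
Δq = 12.5278 − 2.4 = 10.1278; wedge = 123.75 − 32.6 = 91.15.
DWL = ½ × 10.1278 × 91.15 = $461.57 thousand.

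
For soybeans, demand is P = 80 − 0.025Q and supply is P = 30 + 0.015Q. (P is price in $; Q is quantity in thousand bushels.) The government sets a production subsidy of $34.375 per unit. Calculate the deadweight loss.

Competitive equilibrium: 80 − 0.025Q = 30 + 0.015Q → Q* = 1250, P* = 48.75.
The subsidy lowers effective supply by 34.375: P = 0.015Q − 4.375.
New quantity: 80 − 0.025Q = 0.015Q − 4.375 → Q' = 2109.375.
Overproduction ΔQ = 2109.375 − 1250 = 859.375; wedge = subsidy = 34.375.
Deadweight loss = ½ × 859.375 × 34.375 = $14770.51 thousand.

$14770.51 thousand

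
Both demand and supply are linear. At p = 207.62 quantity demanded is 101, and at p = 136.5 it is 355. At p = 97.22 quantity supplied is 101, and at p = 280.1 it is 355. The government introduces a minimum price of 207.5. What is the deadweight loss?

6046.86

Demand slope = (136.5 − 207.62)/(355 − 101) = −0.28, so p = 235.9 − 0.28q.
Supply slope = (280.1 − 97.22)/(355 − 101) = 0.72, so p = 24.5 + 0.72q.
Competitive equilibrium: 235.9 − 0.28q = 24.5 + 0.72q → q* = 211.4, p* = 176.708.
At the floor p = 207.5, quantity demanded = (235.9 − 207.5)/0.28 = 101.42857.
Sellers' marginal cost at q' = 101.42857: 24.5 + 0.72·101.42857 = 97.52857.
Δq = 211.4 − 101.42857 = 109.97143; wedge = 207.5 − 97.52857 = 109.97143.
Welfare loss = ½ × 109.97143 × 109.97143 = 6046.86.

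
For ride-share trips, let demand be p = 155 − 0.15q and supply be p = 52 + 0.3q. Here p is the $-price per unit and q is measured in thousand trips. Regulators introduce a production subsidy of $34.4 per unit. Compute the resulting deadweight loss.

Competitive equilibrium: 155 − 0.15q = 52 + 0.3q → q* = 228.8889, p* = 120.6667.
The subsidy lowers effective supply by 34.4: p = 17.6 + 0.3q.
New quantity: 155 − 0.15q = 17.6 + 0.3q → q' = 305.3333.
Overproduction Δq = 305.3333 − 228.8889 = 76.4444; wedge = subsidy = 34.4.
DWL = ½ × 76.4444 × 34.4 = $1314.84 thousand.

$1314.84 thousand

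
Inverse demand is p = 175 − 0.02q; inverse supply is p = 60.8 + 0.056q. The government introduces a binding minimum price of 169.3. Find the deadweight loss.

56339.81

Competitive equilibrium: 175 − 0.02q = 60.8 + 0.056q → q* = 1502.6316, p* = 144.9474.
At the floor p = 169.3, quantity demanded = (175 − 169.3)/0.02 = 285.
Sellers' marginal cost at q' = 285: 60.8 + 0.056·285 = 76.76.
Δq = 1502.6316 − 285 = 1217.6316; wedge = 169.3 − 76.76 = 92.54.
The triangle = ½ × 1217.6316 × 92.54 = 56339.81.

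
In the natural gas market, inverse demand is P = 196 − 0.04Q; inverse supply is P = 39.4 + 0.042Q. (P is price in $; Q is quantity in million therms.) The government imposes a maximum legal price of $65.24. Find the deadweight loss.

Competitive equilibrium: 196 − 0.04Q = 39.4 + 0.042Q → Q* = 1909.7561, P* = 119.60976.
At the ceiling P = 65.24, quantity supplied = (65.24 − 39.4)/0.042 = 615.2381.
Willingness to pay at Q' = 615.2381: 196 − 0.04·615.2381 = 171.39048.
ΔQ = 1909.7561 − 615.2381 = 1294.518; wedge = 171.39048 − 65.24 = 106.15048.
DWL = ½ × 1294.518 × 106.15048 = $68706.85 million.

$68706.85 million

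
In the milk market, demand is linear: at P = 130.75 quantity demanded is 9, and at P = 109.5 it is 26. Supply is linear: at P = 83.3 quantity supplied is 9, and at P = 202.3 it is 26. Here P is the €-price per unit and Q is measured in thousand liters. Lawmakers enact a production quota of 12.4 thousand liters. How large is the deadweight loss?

Demand slope = (109.5 − 130.75)/(26 − 9) = −1.25, so P = 142 − 1.25Q.
Supply slope = (202.3 − 83.3)/(26 − 9) = 7, so P = 20.3 + 7Q.
Competitive equilibrium: 142 − 1.25Q = 20.3 + 7Q → Q* = 14.7515, P* = 123.5606.
At Q = 12.4: demand price = 142 − 1.25·12.4 = 126.5; supply price = 20.3 + 7·12.4 = 107.1.
ΔQ = 14.7515 − 12.4 = 2.3515; wedge = 126.5 − 107.1 = 19.4.
The triangle = ½ × 2.3515 × 19.4 = €22.81 thousand.

€22.81 thousand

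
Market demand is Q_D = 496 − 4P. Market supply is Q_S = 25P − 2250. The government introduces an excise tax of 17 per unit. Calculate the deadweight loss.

In inverse form: demand P = 124 − 0.25Q, supply P = 90 + 0.04Q.
Competitive equilibrium: 124 − 0.25Q = 90 + 0.04Q → Q* = 117.2414, P* = 94.6897.
With the tax, the buyer price exceeds the seller price by 17: (124 − 0.25Q) − (90 + 0.04Q) = 17 → Q' = 58.6207.
ΔQ = 117.2414 − 58.6207 = 58.6207; the wedge equals the tax, 17.
The triangle = ½ × 58.6207 × 17 = 498.28.

498.28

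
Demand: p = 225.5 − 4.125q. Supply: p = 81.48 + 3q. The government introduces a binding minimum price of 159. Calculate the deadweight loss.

59.66

Competitive equilibrium: 225.5 − 4.125q = 81.48 + 3q → q* = 20.2133, p* = 142.12.
At the floor p = 159, quantity demanded = (225.5 − 159)/4.125 = 16.1212.
Sellers' marginal cost at q' = 16.1212: 81.48 + 3·16.1212 = 129.8436.
Δq = 20.2133 − 16.1212 = 4.0921; wedge = 159 − 129.8436 = 29.1564.
DWL = ½ × 4.0921 × 29.1564 = 59.66.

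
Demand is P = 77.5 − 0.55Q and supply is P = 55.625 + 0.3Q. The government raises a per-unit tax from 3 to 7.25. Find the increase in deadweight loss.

Competitive equilibrium: 77.5 − 0.55Q = 55.625 + 0.3Q → Q* = 25.7353, P* = 63.3456.
For a per-unit tax t: ΔQ = t/0.85, so DWL = ½·t·(t/0.85) = t²/1.7.
At t = 3: DWL = 5.294. At t = 7.25: DWL = 30.919.
Increase = 30.919 − 5.294 = 25.625.

25.625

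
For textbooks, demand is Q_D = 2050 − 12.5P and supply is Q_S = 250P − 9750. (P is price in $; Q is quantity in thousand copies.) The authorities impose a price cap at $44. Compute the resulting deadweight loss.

$2380.95 thousand

In inverse form: demand P = 164 − 0.08Q, supply P = 39 + 0.004Q.
Competitive equilibrium: 164 − 0.08Q = 39 + 0.004Q → Q* = 1488.0952, P* = 44.9524.
At the ceiling P = 44, quantity supplied = (44 − 39)/0.004 = 1250.
Willingness to pay at Q' = 1250: 164 − 0.08·1250 = 64.
ΔQ = 1488.0952 − 1250 = 238.0952; wedge = 64 − 44 = 20.
Deadweight loss = ½ × 238.0952 × 20 = $2380.95 thousand.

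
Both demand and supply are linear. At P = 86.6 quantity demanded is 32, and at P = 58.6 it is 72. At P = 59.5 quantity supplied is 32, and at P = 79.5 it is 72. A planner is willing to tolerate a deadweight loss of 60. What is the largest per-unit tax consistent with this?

12

Demand slope = (58.6 − 86.6)/(72 − 32) = −0.7, so P = 109 − 0.7Q.
Supply slope = (79.5 − 59.5)/(72 − 32) = 0.5, so P = 43.5 + 0.5Q.
Competitive equilibrium: 109 − 0.7Q = 43.5 + 0.5Q → Q* = 54.5833, P* = 70.7917.
A tax t gives ΔQ = t/1.2 and wedge t, so DWL = t²/2.4.
t²/2.4 = 60 → t² = 144 → t = 12.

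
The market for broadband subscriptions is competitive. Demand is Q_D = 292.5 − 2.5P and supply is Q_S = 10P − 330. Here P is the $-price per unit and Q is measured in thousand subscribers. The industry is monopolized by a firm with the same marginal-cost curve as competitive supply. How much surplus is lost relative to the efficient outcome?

$1393.78 thousand

In inverse form: demand P = 117 − 0.4Q, supply P = 33 + 0.1Q.
Competitive equilibrium: 117 − 0.4Q = 33 + 0.1Q → Q* = 168, P* = 49.8.
Marginal revenue: MR = 117 − 0.8Q. Set MR = MC: 117 − 0.8Q = 33 + 0.1Q → Q_m = 93.3333.
Price P_m = 117 − 0.4·93.3333 = 79.6667; MC(Q_m) = 33 + 0.1·93.3333 = 42.3333.
Competitive Q* = 168, so ΔQ = 74.6667; wedge = 79.6667 − 42.3333 = 37.3334.
Deadweight loss = ½ × 74.6667 × 37.3334 = $1393.78 thousand.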